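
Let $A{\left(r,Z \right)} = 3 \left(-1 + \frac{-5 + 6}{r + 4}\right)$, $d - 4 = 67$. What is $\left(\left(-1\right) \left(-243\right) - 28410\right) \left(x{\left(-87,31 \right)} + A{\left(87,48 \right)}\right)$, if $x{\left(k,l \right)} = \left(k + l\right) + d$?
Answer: $- \frac{30842865}{91} \approx -3.3893 \cdot 10^{5}$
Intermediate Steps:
$d = 71$ ($d = 4 + 67 = 71$)
$x{\left(k,l \right)} = 71 + k + l$ ($x{\left(k,l \right)} = \left(k + l\right) + 71 = 71 + k + l$)
$A{\left(r,Z \right)} = -3 + \frac{3}{4 + r}$ ($A{\left(r,Z \right)} = 3 \left(-1 + 1 \frac{1}{4 + r}\right) = 3 \left(-1 + \frac{1}{4 + r}\right) = -3 + \frac{3}{4 + r}$)
$\left(\left(-1\right) \left(-243\right) - 28410\right) \left(x{\left(-87,31 \right)} + A{\left(87,48 \right)}\right) = \left(\left(-1\right) \left(-243\right) - 28410\right) \left(\left(71 - 87 + 31\right) + \frac{3 \left(-3 - 87\right)}{4 + 87}\right) = \left(243 - 28410\right) \left(15 + \frac{3 \left(-3 - 87\right)}{91}\right) = - 28167 \left(15 + 3 \cdot \frac{1}{91} \left(-90\right)\right) = - 28167 \left(15 - \frac{270}{91}\right) = \left(-28167\right) \frac{1095}{91} = - \frac{30842865}{91}$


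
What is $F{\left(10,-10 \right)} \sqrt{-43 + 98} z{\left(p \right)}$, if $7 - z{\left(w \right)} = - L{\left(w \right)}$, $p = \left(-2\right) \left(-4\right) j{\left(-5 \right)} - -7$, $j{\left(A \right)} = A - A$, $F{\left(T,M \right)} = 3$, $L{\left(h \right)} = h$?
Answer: $42 \sqrt{55} \approx 311.48$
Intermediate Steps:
$j{\left(A \right)} = 0$
$p = 7$ ($p = \left(-2\right) \left(-4\right) 0 - -7 = 8 \cdot 0 + 7 = 0 + 7 = 7$)
$z{\left(w \right)} = 7 + w$ ($z{\left(w \right)} = 7 - - w = 7 + w$)
$F{\left(10,-10 \right)} \sqrt{-43 + 98} z{\left(p \right)} = 3 \sqrt{-43 + 98} \left(7 + 7\right) = 3 \sqrt{55} \cdot 14 = 42 \sqrt{55}$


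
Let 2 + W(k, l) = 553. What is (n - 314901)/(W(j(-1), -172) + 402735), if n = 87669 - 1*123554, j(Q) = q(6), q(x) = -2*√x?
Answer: -175393/201643 ≈ -0.86982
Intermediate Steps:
j(Q) = -2*√6
W(k, l) = 551 (W(k, l) = -2 + 553 = 551)
n = -35885 (n = 87669 - 123554 = -35885)
(n - 314901)/(W(j(-1), -172) + 402735) = (-35885 - 314901)/(551 + 402735) = -350786/403286 = -350786*1/403286 = -175393/201643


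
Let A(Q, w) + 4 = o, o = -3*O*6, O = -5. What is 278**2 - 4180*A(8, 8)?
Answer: -282196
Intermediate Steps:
o = 90 (o = -3*(-5)*6 = 15*6 = 90)
A(Q, w) = 86 (A(Q, w) = -4 + 90 = 86)
278**2 - 4180*A(8, 8) = 278**2 - 4180*86 = 77284 - 359480 = -282196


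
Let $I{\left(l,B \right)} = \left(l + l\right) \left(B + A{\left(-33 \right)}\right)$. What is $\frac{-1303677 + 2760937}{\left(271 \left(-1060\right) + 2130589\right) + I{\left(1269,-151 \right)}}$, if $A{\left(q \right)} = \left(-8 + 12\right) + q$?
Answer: $\frac{1457260}{1386489} \approx 1.051$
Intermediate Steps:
$A{\left(q \right)} = 4 + q$
$I{\left(l,B \right)} = 2 l \left(-29 + B\right)$ ($I{\left(l,B \right)} = \left(l + l\right) \left(B + \left(4 - 33\right)\right) = 2 l \left(B - 29\right) = 2 l \left(-29 + B\right)$)
$\frac{-1303677 + 2760937}{\left(271 \left(-1060\right) + 2130589\right) + I{\left(1269,-151 \right)}} = \frac{-1303677 + 2760937}{\left(271 \left(-1060\right) + 2130589\right) + 2 \cdot 1269 \left(-29 - 151\right)} = \frac{1457260}{\left(-287260 + 2130589\right) + 2 \cdot 1269 \left(-180\right)} = \frac{1457260}{1843329 - 456840} = \frac{1457260}{1386489}$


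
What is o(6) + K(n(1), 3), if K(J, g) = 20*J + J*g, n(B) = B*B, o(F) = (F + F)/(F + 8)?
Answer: 167/7 ≈ 23.857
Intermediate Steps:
o(F) = 2*F/(8 + F) (o(F) = (2*F)/(8 + F) = 2*F/(8 + F))
n(B) = B**2
o(6) + K(n(1), 3) = 2*6/(8 + 6) + 1**2*(20 + 3) = 2*6/14 + 1*23 = 2*6*(1/14) + 23 = 6/7 + 23 = 167/7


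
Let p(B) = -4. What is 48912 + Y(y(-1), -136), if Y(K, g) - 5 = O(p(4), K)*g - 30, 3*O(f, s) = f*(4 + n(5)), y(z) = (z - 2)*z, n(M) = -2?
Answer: 147749/3 ≈ 49250.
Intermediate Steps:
y(z) = z*(-2 + z) (y(z) = (-2 + z)*z = z*(-2 + z))
O(f, s) = 2*f/3 (O(f, s) = (f*(4 - 2))/3 = (f*2)/3 = (2*f)/3 = 2*f/3)
Y(K, g) = -25 - 8*g/3 (Y(K, g) = 5 + (((⅔)*(-4))*g - 30) = 5 + (-8*g/3 - 30) = 5 + (-30 - 8*g/3) = -25 - 8*g/3)
48912 + Y(y(-1), -136) = 48912 + (-25 - 8/3*(-136)) = 48912 + (-25 + 1088/3) = 48912 + 1013/3 = 147749/3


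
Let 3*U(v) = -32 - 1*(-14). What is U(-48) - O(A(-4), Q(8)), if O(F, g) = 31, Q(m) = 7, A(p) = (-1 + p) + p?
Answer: -37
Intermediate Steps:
A(p) = -1 + 2*p
U(v) = -6 (U(v) = (-32 - 1*(-14))/3 = (-32 + 14)/3 = (⅓)*(-18) = -6)
U(-48) - O(A(-4), Q(8)) = -6 - 1*31 = -6 - 31 = -37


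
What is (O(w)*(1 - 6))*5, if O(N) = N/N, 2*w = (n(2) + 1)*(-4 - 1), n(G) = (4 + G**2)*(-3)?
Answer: -25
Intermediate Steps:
n(G) = -12 - 3*G**2
w = 115/2 (w = (((-12 - 3*2**2) + 1)*(-4 - 1))/2 = (((-12 - 3*4) + 1)*(-5))/2 = (((-12 - 12) + 1)*(-5))/2 = ((-24 + 1)*(-5))/2 = (-23*(-5))/2 = (1/2)*115 = 115/2 ≈ 57.500)
O(N) = 1
(O(w)*(1 - 6))*5 = (1*(1 - 6))*5 = (1*(-5))*5 = -5*5 = -25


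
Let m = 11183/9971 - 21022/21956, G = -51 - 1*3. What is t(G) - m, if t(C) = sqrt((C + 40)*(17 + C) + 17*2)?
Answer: -17961793/109461638 + 2*sqrt(138) ≈ 23.331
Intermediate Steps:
G = -54 (G = -51 - 3 = -54)
m = 17961793/109461638 (m = 11183*(1/9971) - 21022*1/21956 = 11183/9971 - 10511/10978 = 17961793/109461638 ≈ 0.16409)
t(C) = sqrt(34 + (17 + C)*(40 + C)) (t(C) = sqrt((40 + C)*(17 + C) + 34) = sqrt((17 + C)*(40 + C) + 34) = sqrt(34 + (17 + C)*(40 + C)))
t(G) - m = sqrt(714 + (-54)**2 + 57*(-54)) - 1*17961793/109461638 = sqrt(714 + 2916 - 3078) - 17961793/109461638 = sqrt(552) - 17961793/109461638 = 2*sqrt(138) - 17961793/109461638 = -17961793/109461638 + 2*sqrt(138)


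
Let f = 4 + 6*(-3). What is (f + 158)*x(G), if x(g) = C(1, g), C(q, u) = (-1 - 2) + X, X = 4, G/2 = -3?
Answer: 144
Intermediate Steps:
G = -6 (G = 2*(-3) = -6)
f = -14 (f = 4 - 18 = -14)
C(q, u) = 1 (C(q, u) = (-1 - 2) + 4 = -3 + 4 = 1)
x(g) = 1
(f + 158)*x(G) = (-14 + 158)*1 = 144*1 = 144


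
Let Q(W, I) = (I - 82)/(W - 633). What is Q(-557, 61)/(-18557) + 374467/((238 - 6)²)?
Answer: 590663569379/84899017280 ≈ 6.9572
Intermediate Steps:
Q(W, I) = (-82 + I)/(-633 + W)
Q(-557, 61)/(-18557) + 374467/((238 - 6)²) = ((-82 + 61)/(-633 - 557))/(-18557) + 374467/((238 - 6)²) = (-21/(-1190))*(-1/18557) + 374467/(232²) = -1/1190*(-21)*(-1/18557) + 374467/53824 = (3/170)*(-1/18557) + 374467*(1/53824) = -3/3154690 + 374467/53824 = 590663569379/84899017280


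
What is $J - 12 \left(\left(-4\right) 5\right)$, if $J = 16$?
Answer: $256$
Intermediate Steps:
$J - 12 \left(\left(-4\right) 5\right) = 16 - 12 \left(\left(-4\right) 5\right) = 16 - -240 = 16 + 240 = 256$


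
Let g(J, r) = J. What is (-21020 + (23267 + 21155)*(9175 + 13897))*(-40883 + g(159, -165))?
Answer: -41737350115536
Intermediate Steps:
(-21020 + (23267 + 21155)*(9175 + 13897))*(-40883 + g(159, -165)) = (-21020 + (23267 + 21155)*(9175 + 13897))*(-40883 + 159) = (-21020 + 44422*23072)*(-40724) = (-21020 + 1024904384)*(-40724) = 1024883364*(-40724) = -41737350115536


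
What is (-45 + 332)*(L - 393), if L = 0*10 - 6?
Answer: -114513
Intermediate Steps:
L = -6 (L = 0 - 6 = -6)
(-45 + 332)*(L - 393) = (-45 + 332)*(-6 - 393) = 287*(-399) = -114513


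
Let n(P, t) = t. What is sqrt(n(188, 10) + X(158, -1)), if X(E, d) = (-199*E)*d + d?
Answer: sqrt(31451) ≈ 177.34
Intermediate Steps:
X(E, d) = d - 199*E*d (X(E, d) = -199*E*d + d = d - 199*E*d)
sqrt(n(188, 10) + X(158, -1)) = sqrt(10 - (1 - 199*158)) = sqrt(10 - (1 - 31442)) = sqrt(10 - 1*(-31441)) = sqrt(10 + 31441) = sqrt(31451)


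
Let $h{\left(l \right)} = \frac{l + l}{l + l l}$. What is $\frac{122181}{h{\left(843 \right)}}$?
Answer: $51560382$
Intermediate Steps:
$h{\left(l \right)} = \frac{2 l}{l + l^{2}}$
$\frac{122181}{h{\left(843 \right)}} = \frac{122181}{2 \frac{1}{1 + 843}} = \frac{122181}{2 \cdot \frac{1}{844}} = 122181 \frac{1}{\frac{1}{422}} = 122181 \cdot 422 = 51560382$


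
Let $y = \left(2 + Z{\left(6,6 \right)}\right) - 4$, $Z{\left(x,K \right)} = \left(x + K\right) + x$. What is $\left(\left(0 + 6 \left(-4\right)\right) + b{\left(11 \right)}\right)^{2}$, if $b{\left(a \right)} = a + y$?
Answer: $9$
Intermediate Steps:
$Z{\left(x,K \right)} = K + 2 x$ ($Z{\left(x,K \right)} = \left(K + x\right) + x = K + 2 x$)
$y = 16$ ($y = \left(2 + \left(6 + 2 \cdot 6\right)\right) - 4 = \left(2 + \left(6 + 12\right)\right) - 4 = \left(2 + 18\right) - 4 = 20 - 4 = 16$)
$b{\left(a \right)} = 16 + a$ ($b{\left(a \right)} = a + 16 = 16 + a$)
$\left(\left(0 + 6 \left(-4\right)\right) + b{\left(11 \right)}\right)^{2} = \left(\left(0 + 6 \left(-4\right)\right) + \left(16 + 11\right)\right)^{2} = \left(\left(0 - 24\right) + 27\right)^{2} = \left(-24 + 27\right)^{2} = 3^{2} = 9$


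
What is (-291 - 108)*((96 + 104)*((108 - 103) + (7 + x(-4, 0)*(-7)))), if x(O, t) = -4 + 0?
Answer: -3192000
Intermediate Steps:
x(O, t) = -4
(-291 - 108)*((96 + 104)*((108 - 103) + (7 + x(-4, 0)*(-7)))) = (-291 - 108)*((96 + 104)*((108 - 103) + (7 - 4*(-7)))) = -79800*(5 + (7 + 28)) = -79800*(5 + 35) = -79800*40 = -399*8000 = -3192000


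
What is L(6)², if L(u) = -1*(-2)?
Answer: 4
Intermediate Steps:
L(u) = 2
L(6)² = 2² = 4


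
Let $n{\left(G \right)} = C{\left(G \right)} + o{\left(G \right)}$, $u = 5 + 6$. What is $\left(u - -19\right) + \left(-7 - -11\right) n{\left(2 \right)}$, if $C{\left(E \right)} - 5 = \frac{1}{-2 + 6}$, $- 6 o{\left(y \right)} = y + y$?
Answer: $\frac{145}{3} \approx 48.333$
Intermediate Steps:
$o{\left(y \right)} = - \frac{y}{3}$ ($o{\left(y \right)} = - \frac{y + y}{6} = - \frac{2 y}{6} = - \frac{y}{3}$)
$C{\left(E \right)} = \frac{21}{4}$ ($C{\left(E \right)} = 5 + \frac{1}{-2 + 6} = 5 + \frac{1}{4} = \frac{21}{4}$)
$u = 11$
$n{\left(G \right)} = \frac{21}{4} - \frac{G}{3}$
$\left(u - -19\right) + \left(-7 - -11\right) n{\left(2 \right)} = \left(11 - -19\right) + \left(-7 - -11\right) \left(\frac{21}{4} - \frac{2}{3}\right) = \left(11 + 19\right) + \left(-7 + 11\right) \left(\frac{21}{4} - \frac{2}{3}\right) = 30 + 4 \cdot \frac{55}{12} = 30 + \frac{55}{3} = \frac{145}{3}$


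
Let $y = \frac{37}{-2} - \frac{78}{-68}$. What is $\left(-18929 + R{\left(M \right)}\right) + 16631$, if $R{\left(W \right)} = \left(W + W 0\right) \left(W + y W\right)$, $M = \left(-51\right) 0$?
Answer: $-2298$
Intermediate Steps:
$y = - \frac{295}{17}$ ($y = 37 \left(- \frac{1}{2}\right) - - \frac{39}{34} = - \frac{37}{2} + \frac{39}{34} = - \frac{295}{17} \approx -17.353$)
$M = 0$
$R{\left(W \right)} = - \frac{278 W^{2}}{17}$ ($R{\left(W \right)} = \left(W + W 0\right) \left(W - \frac{295 W}{17}\right) = \left(W + 0\right) \left(- \frac{278 W}{17}\right) = W \left(- \frac{278 W}{17}\right) = - \frac{278 W^{2}}{17}$)
$\left(-18929 + R{\left(M \right)}\right) + 16631 = \left(-18929 - \frac{278 \cdot 0^{2}}{17}\right) + 16631 = \left(-18929 - 0\right) + 16631 = \left(-18929 + 0\right) + 16631 = -18929 + 16631 = -2298$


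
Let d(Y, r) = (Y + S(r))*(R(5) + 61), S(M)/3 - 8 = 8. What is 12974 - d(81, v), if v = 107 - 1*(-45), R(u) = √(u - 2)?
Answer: 5105 - 129*√3 ≈ 4881.6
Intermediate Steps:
S(M) = 48 (S(M) = 24 + 3*8 = 24 + 24 = 48)
R(u) = √(-2 + u)
v = 152 (v = 107 + 45 = 152)
d(Y, r) = (48 + Y)*(61 + √3) (d(Y, r) = (Y + 48)*(√(-2 + 5) + 61) = (48 + Y)*(√3 + 61) = (48 + Y)*(61 + √3))
12974 - d(81, v) = 12974 - (2928 + 48*√3 + 61*81 + 81*√3) = 12974 - (2928 + 48*√3 + 4941 + 81*√3) = 12974 - (7869 + 129*√3) = 12974 + (-7869 - 129*√3) = 5105 - 129*√3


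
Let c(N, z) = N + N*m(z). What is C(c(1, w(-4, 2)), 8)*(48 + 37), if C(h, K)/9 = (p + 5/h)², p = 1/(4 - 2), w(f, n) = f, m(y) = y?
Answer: 4165/4 ≈ 1041.3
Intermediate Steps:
p = ½ (p = 1/2 = ½ ≈ 0.50000)
c(N, z) = N + N*z
C(h, K) = 9*(½ + 5/h)²
C(c(1, w(-4, 2)), 8)*(48 + 37) = (9*(10 + 1*(1 - 4))²/(4*(1*(1 - 4))²))*(48 + 37) = (9*(10 + 1*(-3))²/(4*(1*(-3))²))*85 = ((9/4)*(10 - 3)²/(-3)²)*85 = ((9/4)*(⅑)*7²)*85 = ((9/4)*(⅑)*49)*85 = (49/4)*85 = 4165/4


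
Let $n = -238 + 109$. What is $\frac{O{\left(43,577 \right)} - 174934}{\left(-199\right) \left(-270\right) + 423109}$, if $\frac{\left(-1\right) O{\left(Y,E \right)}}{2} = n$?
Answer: $- \frac{174676}{476839} \approx -0.36632$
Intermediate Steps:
$n = -129$
$O{\left(Y,E \right)} = 258$ ($O{\left(Y,E \right)} = \left(-2\right) \left(-129\right) = 258$)
$\frac{O{\left(43,577 \right)} - 174934}{\left(-199\right) \left(-270\right) + 423109} = \frac{258 - 174934}{\left(-199\right) \left(-270\right) + 423109} = - \frac{174676}{53730 + 423109} = - \frac{174676}{476839}$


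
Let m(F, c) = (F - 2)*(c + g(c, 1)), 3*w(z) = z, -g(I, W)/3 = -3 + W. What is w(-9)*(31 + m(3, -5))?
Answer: -96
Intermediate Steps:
g(I, W) = 9 - 3*W (g(I, W) = -3*(-3 + W) = 9 - 3*W)
w(z) = z/3
m(F, c) = (-2 + F)*(6 + c) (m(F, c) = (F - 2)*(c + (9 - 3*1)) = (-2 + F)*(c + (9 - 3)) = (-2 + F)*(c + 6) = (-2 + F)*(6 + c))
w(-9)*(31 + m(3, -5)) = ((⅓)*(-9))*(31 + (-12 - 2*(-5) + 6*3 + 3*(-5))) = -3*(31 + (-12 + 10 + 18 - 15)) = -3*(31 + 1) = -3*32 = -96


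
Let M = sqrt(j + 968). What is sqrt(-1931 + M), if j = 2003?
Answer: sqrt(-1931 + sqrt(2971)) ≈ 43.318*I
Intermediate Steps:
M = sqrt(2971) (M = sqrt(2003 + 968) = sqrt(2971) ≈ 54.507)
sqrt(-1931 + M) = sqrt(-1931 + sqrt(2971))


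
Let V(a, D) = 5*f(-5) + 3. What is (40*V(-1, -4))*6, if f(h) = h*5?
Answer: -29280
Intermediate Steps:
f(h) = 5*h
V(a, D) = -122 (V(a, D) = 5*(5*(-5)) + 3 = 5*(-25) + 3 = -125 + 3 = -122)
(40*V(-1, -4))*6 = (40*(-122))*6 = -4880*6 = -29280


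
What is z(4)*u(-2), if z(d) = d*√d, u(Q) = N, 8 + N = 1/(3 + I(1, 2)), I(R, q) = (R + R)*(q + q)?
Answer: -696/11 ≈ -63.273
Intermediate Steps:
I(R, q) = 4*R*q (I(R, q) = (2*R)*(2*q) = 4*R*q)
N = -87/11 (N = -8 + 1/(3 + 4*1*2) = -8 + 1/(3 + 8) = -8 + 1/11 = -87/11 ≈ -7.9091)
u(Q) = -87/11
z(d) = d^(3/2)
z(4)*u(-2) = 4^(3/2)*(-87/11) = 8*(-87/11) = -696/11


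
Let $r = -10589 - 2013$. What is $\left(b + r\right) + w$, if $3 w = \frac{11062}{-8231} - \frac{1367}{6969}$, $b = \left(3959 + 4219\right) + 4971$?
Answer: $\frac{94042434944}{172085517} \approx 546.49$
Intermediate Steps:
$r = -12602$ ($r = -10589 - 2013 = -12602$)
$b = 13149$ ($b = 8178 + 4971 = 13149$)
$w = - \frac{88342855}{172085517}$ ($w = \frac{\frac{11062}{-8231} - \frac{1367}{6969}}{3} = \frac{11062 \left(- \frac{1}{8231}\right) - \frac{1367}{6969}}{3} = \frac{- \frac{11062}{8231} - \frac{1367}{6969}}{3} = \frac{1}{3} \left(- \frac{88342855}{57361839}\right) = - \frac{88342855}{172085517} \approx -0.51337$)
$\left(b + r\right) + w = \left(13149 - 12602\right) - \frac{88342855}{172085517} = 547 - \frac{88342855}{172085517} = \frac{94042434944}{172085517}$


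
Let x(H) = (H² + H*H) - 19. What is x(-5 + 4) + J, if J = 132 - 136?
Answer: -21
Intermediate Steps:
x(H) = -19 + 2*H² (x(H) = (H² + H²) - 19 = 2*H² - 19 = -19 + 2*H²)
J = -4
x(-5 + 4) + J = (-19 + 2*(-5 + 4)²) - 4 = (-19 + 2*(-1)²) - 4 = (-19 + 2*1) - 4 = (-19 + 2) - 4 = -17 - 4 = -21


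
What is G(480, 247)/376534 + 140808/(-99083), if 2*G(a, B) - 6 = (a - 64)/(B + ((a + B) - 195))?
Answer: -41301548422453/29063024172838 ≈ -1.4211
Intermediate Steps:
G(a, B) = 3 + (-64 + a)/(2*(-195 + a + 2*B)) (G(a, B) = 3 + ((a - 64)/(B + ((a + B) - 195)))/2 = 3 + ((-64 + a)/(B + ((B + a) - 195)))/2 = 3 + ((-64 + a)/(B + (-195 + B + a)))/2 = 3 + ((-64 + a)/(-195 + a + 2*B))/2 = 3 + (-64 + a)/(2*(-195 + a + 2*B)))
G(480, 247)/376534 + 140808/(-99083) = ((-1234 + 7*480 + 12*247)/(2*(-195 + 480 + 2*247)))/376534 + 140808/(-99083) = ((-1234 + 3360 + 2964)/(2*(-195 + 480 + 494)))*(1/376534) + 140808*(-1/99083) = ((½)*5090/779)*(1/376534) - 140808/99083 = ((½)*(1/779)*5090)*(1/376534) - 140808/99083 = (2545/779)*(1/376534) - 140808/99083 = 2545/293319986 - 140808/99083 = -41301548422453/29063024172838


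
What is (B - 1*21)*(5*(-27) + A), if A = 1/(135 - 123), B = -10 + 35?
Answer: -1619/3 ≈ -539.67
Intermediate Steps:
B = 25
A = 1/12 ≈ 0.083333
(B - 1*21)*(5*(-27) + A) = (25 - 1*21)*(5*(-27) + 1/12) = (25 - 21)*(-135 + 1/12) = 4*(-1619/12) = -1619/3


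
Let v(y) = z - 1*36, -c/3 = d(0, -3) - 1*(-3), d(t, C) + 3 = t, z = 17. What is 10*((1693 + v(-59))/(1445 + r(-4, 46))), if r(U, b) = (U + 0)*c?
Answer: 3348/289 ≈ 11.585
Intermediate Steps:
d(t, C) = -3 + t
c = 0 (c = -3*((-3 + 0) - 1*(-3)) = -3*(-3 + 3) = -3*0 = 0)
v(y) = -19 (v(y) = 17 - 1*36 = 17 - 36 = -19)
r(U, b) = 0 (r(U, b) = (U + 0)*0 = U*0 = 0)
10*((1693 + v(-59))/(1445 + r(-4, 46))) = 10*((1693 - 19)/(1445 + 0)) = 10*(1674/1445) = 3348/289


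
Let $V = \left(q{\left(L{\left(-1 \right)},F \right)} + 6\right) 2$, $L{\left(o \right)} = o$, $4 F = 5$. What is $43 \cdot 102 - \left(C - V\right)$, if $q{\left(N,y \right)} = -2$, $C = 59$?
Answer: $4335$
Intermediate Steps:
$F = \frac{5}{4}$ ($F = \frac{1}{4} \cdot 5 = \frac{5}{4} \approx 1.25$)
$V = 8$ ($V = \left(-2 + 6\right) 2 = 4 \cdot 2 = 8$)
$43 \cdot 102 - \left(C - V\right) = 43 \cdot 102 + \left(8 - 59\right) = 4386 + \left(8 - 59\right) = 4386 - 51 = 4335$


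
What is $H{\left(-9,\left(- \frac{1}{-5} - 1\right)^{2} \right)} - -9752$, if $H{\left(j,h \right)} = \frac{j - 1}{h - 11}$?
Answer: $\frac{2526018}{259} \approx 9753.0$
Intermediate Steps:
$H{\left(j,h \right)} = \frac{-1 + j}{-11 + h}$
$H{\left(-9,\left(- \frac{1}{-5} - 1\right)^{2} \right)} - -9752 = \frac{-1 - 9}{-11 + \left(- \frac{1}{-5} - 1\right)^{2}} - -9752 = \frac{1}{-11 + \left(\left(-1\right) \left(- \frac{1}{5}\right) - 1\right)^{2}} \left(-10\right) + 9752 = \frac{1}{-11 + \left(\frac{1}{5} - 1\right)^{2}} \left(-10\right) + 9752 = \frac{1}{-11 + \left(- \frac{4}{5}\right)^{2}} \left(-10\right) + 9752 = \frac{1}{-11 + \frac{16}{25}} \left(-10\right) + 9752 = \frac{1}{- \frac{259}{25}} \left(-10\right) + 9752 = \left(- \frac{25}{259}\right) \left(-10\right) + 9752 = \frac{250}{259} + 9752 = \frac{2526018}{259}$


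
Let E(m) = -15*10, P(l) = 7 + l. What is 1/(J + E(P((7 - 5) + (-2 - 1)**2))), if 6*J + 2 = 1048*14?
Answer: 1/2295 ≈ 0.00043573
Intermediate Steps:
J = 2445 (J = -1/3 + (1048*14)/6 = -1/3 + (1/6)*14672 = -1/3 + 7336/3 = 2445)
E(m) = -150
1/(J + E(P((7 - 5) + (-2 - 1)**2))) = 1/(2445 - 150) = 1/2295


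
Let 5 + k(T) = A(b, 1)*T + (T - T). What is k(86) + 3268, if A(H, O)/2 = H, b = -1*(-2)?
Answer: 3607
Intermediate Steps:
b = 2
A(H, O) = 2*H
k(T) = -5 + 4*T (k(T) = -5 + ((2*2)*T + (T - T)) = -5 + (4*T + 0) = -5 + 4*T)
k(86) + 3268 = (-5 + 4*86) + 3268 = (-5 + 344) + 3268 = 339 + 3268 = 3607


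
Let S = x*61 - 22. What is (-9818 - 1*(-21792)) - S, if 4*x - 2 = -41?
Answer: 50363/4 ≈ 12591.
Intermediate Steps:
x = -39/4 (x = ½ + (¼)*(-41) = ½ - 41/4 = -39/4 ≈ -9.7500)
S = -2467/4 (S = -39/4*61 - 22 = -2379/4 - 22 = -2467/4 ≈ -616.75)
(-9818 - 1*(-21792)) - S = (-9818 - 1*(-21792)) - 1*(-2467/4) = (-9818 + 21792) + 2467/4 = 11974 + 2467/4 = 50363/4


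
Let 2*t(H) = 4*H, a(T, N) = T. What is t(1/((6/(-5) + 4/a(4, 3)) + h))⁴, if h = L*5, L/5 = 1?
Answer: 625/14776336 ≈ 4.2297e-5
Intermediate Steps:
L = 5 (L = 5*1 = 5)
h = 25 (h = 5*5 = 25)
t(H) = 2*H (t(H) = (4*H)/2 = 2*H)
t(1/((6/(-5) + 4/a(4, 3)) + h))⁴ = (2/((6/(-5) + 4/4) + 25))⁴ = (2/((6*(-⅕) + 4*(¼)) + 25))⁴ = (2/((-6/5 + 1) + 25))⁴ = (2/(-⅕ + 25))⁴ = (2/(124/5))⁴ = (2*(5/124))⁴ = (5/62)⁴ = 625/14776336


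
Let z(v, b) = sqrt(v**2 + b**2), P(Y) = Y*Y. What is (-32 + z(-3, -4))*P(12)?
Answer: -3888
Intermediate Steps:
P(Y) = Y**2
z(v, b) = sqrt(b**2 + v**2)
(-32 + z(-3, -4))*P(12) = (-32 + sqrt((-4)**2 + (-3)**2))*12**2 = (-32 + sqrt(16 + 9))*144 = (-32 + sqrt(25))*144 = (-32 + 5)*144 = -27*144 = -3888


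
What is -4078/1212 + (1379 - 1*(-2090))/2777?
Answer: -3560089/1682862 ≈ -2.1155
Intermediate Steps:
-4078/1212 + (1379 - 1*(-2090))/2777 = -4078*1/1212 + (1379 + 2090)*(1/2777) = -2039/606 + 3469*(1/2777) = -2039/606 + 3469/2777 = -3560089/1682862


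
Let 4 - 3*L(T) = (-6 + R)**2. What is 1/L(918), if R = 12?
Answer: -3/32 ≈ -0.093750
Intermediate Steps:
L(T) = -32/3 (L(T) = 4/3 - (-6 + 12)**2/3 = 4/3 - 1/3*6**2 = 4/3 - 1/3*36 = 4/3 - 12 = -32/3)
1/L(918) = 1/(-32/3) = -3/32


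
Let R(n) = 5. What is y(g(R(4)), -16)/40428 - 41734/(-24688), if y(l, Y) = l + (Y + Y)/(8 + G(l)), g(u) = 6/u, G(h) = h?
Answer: 24253009903/14347492920 ≈ 1.6904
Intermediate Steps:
y(l, Y) = l + 2*Y/(8 + l) (y(l, Y) = l + (Y + Y)/(8 + l) = l + (2*Y)/(8 + l) = l + 2*Y/(8 + l))
y(g(R(4)), -16)/40428 - 41734/(-24688) = (((6/5)**2 + 2*(-16) + 8*(6/5))/(8 + 6/5))/40428 - 41734/(-24688) = (((6*(1/5))**2 - 32 + 8*(6*(1/5)))/(8 + 6*(1/5)))*(1/40428) - 41734*(-1/24688) = (((6/5)**2 - 32 + 8*(6/5))/(8 + 6/5))*(1/40428) + 20867/12344 = ((36/25 - 32 + 48/5)/(46/5))*(1/40428) + 20867/12344 = ((5/46)*(-524/25))*(1/40428) + 20867/12344 = -262/115*1/40428 + 20867/12344 = -131/2324610 + 20867/12344 = 24253009903/14347492920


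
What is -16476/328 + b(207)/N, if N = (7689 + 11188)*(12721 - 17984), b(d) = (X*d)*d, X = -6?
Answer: -409200130761/8146671382 ≈ -50.229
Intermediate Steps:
b(d) = -6*d² (b(d) = (-6*d)*d = -6*d²)
N = -99349651 (N = 18877*(-5263) = -99349651)
-16476/328 + b(207)/N = -16476/328 - 6*207²/(-99349651) = -16476*1/328 - 6*42849*(-1/99349651) = -4119/82 - 257094*(-1/99349651) = -4119/82 + 257094/99349651 = -409200130761/8146671382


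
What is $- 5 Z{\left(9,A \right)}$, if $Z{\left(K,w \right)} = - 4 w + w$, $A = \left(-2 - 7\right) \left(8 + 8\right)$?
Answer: $-2160$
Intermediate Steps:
$A = -144$ ($A = \left(-9\right) 16 = -144$)
$Z{\left(K,w \right)} = - 3 w$
$- 5 Z{\left(9,A \right)} = - 5 \left(\left(-3\right) \left(-144\right)\right) = - 5 \cdot 432 = \left(-1\right) 2160 = -2160$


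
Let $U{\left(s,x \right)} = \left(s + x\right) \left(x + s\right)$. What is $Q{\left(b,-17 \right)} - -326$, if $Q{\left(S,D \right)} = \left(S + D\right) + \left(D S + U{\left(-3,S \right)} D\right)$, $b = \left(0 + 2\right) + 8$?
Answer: $-684$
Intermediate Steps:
$U{\left(s,x \right)} = \left(s + x\right)^{2}$ ($U{\left(s,x \right)} = \left(s + x\right) \left(s + x\right) = \left(s + x\right)^{2}$)
$b = 10$ ($b = 2 + 8 = 10$)
$Q{\left(S,D \right)} = D + S + D S + D \left(-3 + S\right)^{2}$ ($Q{\left(S,D \right)} = \left(S + D\right) + \left(D S + \left(-3 + S\right)^{2} D\right) = \left(D + S\right) + \left(D S + D \left(-3 + S\right)^{2}\right) = D + S + D S + D \left(-3 + S\right)^{2}$)
$Q{\left(b,-17 \right)} - -326 = \left(-17 + 10 - 170 - 17 \left(-3 + 10\right)^{2}\right) - -326 = \left(-17 + 10 - 170 - 17 \cdot 7^{2}\right) + 326 = \left(-17 + 10 - 170 - 833\right) + 326 = -1010 + 326 = -684$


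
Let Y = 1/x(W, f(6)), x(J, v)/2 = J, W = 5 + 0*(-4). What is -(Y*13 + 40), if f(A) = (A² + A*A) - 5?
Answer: -413/10 ≈ -41.300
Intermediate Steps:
f(A) = -5 + 2*A² (f(A) = (A² + A²) - 5 = 2*A² - 5 = -5 + 2*A²)
W = 5 (W = 5 + 0 = 5)
x(J, v) = 2*J
Y = ⅒ (Y = 1/(2*5) = 1/10 = ⅒ ≈ 0.10000)
-(Y*13 + 40) = -((⅒)*13 + 40) = -(13/10 + 40) = -1*413/10 = -413/10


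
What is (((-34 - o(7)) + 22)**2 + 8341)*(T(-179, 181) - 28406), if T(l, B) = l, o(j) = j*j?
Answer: -344792270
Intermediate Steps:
o(j) = j**2
(((-34 - o(7)) + 22)**2 + 8341)*(T(-179, 181) - 28406) = (((-34 - 1*7**2) + 22)**2 + 8341)*(-179 - 28406) = (((-34 - 1*49) + 22)**2 + 8341)*(-28585) = (((-34 - 49) + 22)**2 + 8341)*(-28585) = ((-83 + 22)**2 + 8341)*(-28585) = ((-61)**2 + 8341)*(-28585) = (3721 + 8341)*(-28585) = 12062*(-28585) = -344792270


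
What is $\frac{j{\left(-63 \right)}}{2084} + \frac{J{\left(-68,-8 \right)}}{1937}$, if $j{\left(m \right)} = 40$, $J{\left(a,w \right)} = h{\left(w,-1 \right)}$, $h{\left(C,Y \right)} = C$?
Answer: $\frac{15202}{1009177} \approx 0.015064$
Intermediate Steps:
$J{\left(a,w \right)} = w$
$\frac{j{\left(-63 \right)}}{2084} + \frac{J{\left(-68,-8 \right)}}{1937} = \frac{40}{2084} - \frac{8}{1937} = 40 \cdot \frac{1}{2084} - \frac{8}{1937} = \frac{10}{521} - \frac{8}{1937} = \frac{15202}{1009177}$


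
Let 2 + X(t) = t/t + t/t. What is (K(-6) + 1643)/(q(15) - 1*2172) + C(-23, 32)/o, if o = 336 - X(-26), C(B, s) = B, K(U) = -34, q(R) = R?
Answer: -196745/241584 ≈ -0.81440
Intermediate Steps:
X(t) = 0 (X(t) = -2 + (t/t + t/t) = -2 + (1 + 1) = -2 + 2 = 0)
o = 336 (o = 336 - 1*0 = 336 + 0 = 336)
(K(-6) + 1643)/(q(15) - 1*2172) + C(-23, 32)/o = (-34 + 1643)/(15 - 1*2172) - 23/336 = 1609/(15 - 2172) - 23*1/336 = 1609/(-2157) - 23/336 = 1609*(-1/2157) - 23/336 = -1609/2157 - 23/336 = -196745/241584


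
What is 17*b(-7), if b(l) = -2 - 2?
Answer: -68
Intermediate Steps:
b(l) = -4
17*b(-7) = 17*(-4) = -68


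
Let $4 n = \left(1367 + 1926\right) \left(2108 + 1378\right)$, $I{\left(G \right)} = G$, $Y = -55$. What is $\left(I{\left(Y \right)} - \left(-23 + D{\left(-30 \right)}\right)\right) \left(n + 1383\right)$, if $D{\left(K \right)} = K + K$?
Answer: $80394510$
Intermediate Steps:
$D{\left(K \right)} = 2 K$
$n = \frac{5739699}{2}$ ($n = \frac{\left(1367 + 1926\right) \left(2108 + 1378\right)}{4} = \frac{3293 \cdot 3486}{4} = \frac{1}{4} \cdot 11479398 = \frac{5739699}{2} \approx 2.8698 \cdot 10^{6}$)
$\left(I{\left(Y \right)} - \left(-23 + D{\left(-30 \right)}\right)\right) \left(n + 1383\right) = \left(-55 - \left(-23 + 2 \left(-30\right)\right)\right) \left(\frac{5739699}{2} + 1383\right) = \left(-55 + \left(23 - -60\right)\right) \frac{5742465}{2} = \left(-55 + \left(23 + 60\right)\right) \frac{5742465}{2} = \left(-55 + 83\right) \frac{5742465}{2} = 28 \cdot \frac{5742465}{2} = 80394510$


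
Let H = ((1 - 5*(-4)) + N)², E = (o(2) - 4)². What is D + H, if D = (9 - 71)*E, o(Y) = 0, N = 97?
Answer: 12932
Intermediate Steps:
E = 16 (E = (0 - 4)² = (-4)² = 16)
D = -992 (D = (9 - 71)*16 = -62*16 = -992)
H = 13924 (H = ((1 - 5*(-4)) + 97)² = ((1 + 20) + 97)² = (21 + 97)² = 118² = 13924)
D + H = -992 + 13924 = 12932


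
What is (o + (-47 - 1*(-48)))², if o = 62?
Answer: 3969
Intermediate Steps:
(o + (-47 - 1*(-48)))² = (62 + (-47 - 1*(-48)))² = (62 + (-47 + 48))² = (62 + 1)² = 63² = 3969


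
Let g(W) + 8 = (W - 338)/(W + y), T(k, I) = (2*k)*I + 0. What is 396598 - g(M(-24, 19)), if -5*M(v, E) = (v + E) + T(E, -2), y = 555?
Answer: 1132708345/2856 ≈ 3.9661e+5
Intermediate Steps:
T(k, I) = 2*I*k (T(k, I) = 2*I*k + 0 = 2*I*k)
M(v, E) = -v/5 + 3*E/5 (M(v, E) = -((v + E) + 2*(-2)*E)/5 = -((E + v) - 4*E)/5 = -(v - 3*E)/5 = -v/5 + 3*E/5)
g(W) = -8 + (-338 + W)/(555 + W) (g(W) = -8 + (W - 338)/(W + 555) = -8 + (-338 + W)/(555 + W))
396598 - g(M(-24, 19)) = 396598 - (-4778 - 7*(-⅕*(-24) + (⅗)*19))/(555 + (-⅕*(-24) + (⅗)*19)) = 396598 - (-4778 - 7*(24/5 + 57/5))/(555 + (24/5 + 57/5)) = 396598 - (-4778 - 7*81/5)/(555 + 81/5) = 396598 - (-4778 - 567/5)/2856/5 = 396598 - 5*(-24457)/(2856*5) = 396598 - 1*(-24457/2856) = 396598 + 24457/2856 = 1132708345/2856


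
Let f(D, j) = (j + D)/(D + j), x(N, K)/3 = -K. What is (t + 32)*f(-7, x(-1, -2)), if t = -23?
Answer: 9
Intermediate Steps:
x(N, K) = -3*K (x(N, K) = 3*(-K) = -3*K)
f(D, j) = 1 (f(D, j) = (D + j)/(D + j) = 1)
(t + 32)*f(-7, x(-1, -2)) = (-23 + 32)*1 = 9*1 = 9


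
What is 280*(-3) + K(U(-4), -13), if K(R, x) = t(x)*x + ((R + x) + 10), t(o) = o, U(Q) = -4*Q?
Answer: -658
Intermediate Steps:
K(R, x) = 10 + R + x + x**2 (K(R, x) = x*x + ((R + x) + 10) = x**2 + (10 + R + x) = 10 + R + x + x**2)
280*(-3) + K(U(-4), -13) = 280*(-3) + (10 - 4*(-4) - 13 + (-13)**2) = -840 + (10 + 16 - 13 + 169) = -840 + 182 = -658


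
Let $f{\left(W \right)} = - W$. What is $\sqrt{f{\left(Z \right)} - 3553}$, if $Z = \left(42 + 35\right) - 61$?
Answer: $i \sqrt{3569} \approx 59.741 i$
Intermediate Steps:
$Z = 16$ ($Z = 77 - 61 = 16$)
$\sqrt{f{\left(Z \right)} - 3553} = \sqrt{\left(-1\right) 16 - 3553} = \sqrt{-16 - 3553} = \sqrt{-3569} = i \sqrt{3569}$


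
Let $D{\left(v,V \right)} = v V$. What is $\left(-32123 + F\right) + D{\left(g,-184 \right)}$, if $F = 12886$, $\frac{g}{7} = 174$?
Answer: $-243349$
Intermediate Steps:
$g = 1218$ ($g = 7 \cdot 174 = 1218$)
$D{\left(v,V \right)} = V v$
$\left(-32123 + F\right) + D{\left(g,-184 \right)} = \left(-32123 + 12886\right) - 224112 = -19237 - 224112 = -243349$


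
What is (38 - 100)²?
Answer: 3844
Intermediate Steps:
(38 - 100)² = (-62)² = 3844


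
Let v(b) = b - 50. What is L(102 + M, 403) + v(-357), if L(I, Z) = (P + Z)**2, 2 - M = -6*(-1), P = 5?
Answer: 166057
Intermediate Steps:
M = -4 (M = 2 - (-6)*(-1) = 2 - 1*6 = 2 - 6 = -4)
v(b) = -50 + b
L(I, Z) = (5 + Z)**2
L(102 + M, 403) + v(-357) = (5 + 403)**2 + (-50 - 357) = 408**2 - 407 = 166464 - 407 = 166057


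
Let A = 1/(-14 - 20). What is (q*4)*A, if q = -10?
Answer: 20/17 ≈ 1.1765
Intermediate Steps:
A = -1/34 (A = 1/(-34) = -1/34 ≈ -0.029412)
(q*4)*A = -10*4*(-1/34) = -40*(-1/34) = 20/17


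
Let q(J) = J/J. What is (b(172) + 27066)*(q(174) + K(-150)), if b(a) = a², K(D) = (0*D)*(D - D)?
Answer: 56650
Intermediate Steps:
K(D) = 0 (K(D) = 0*0 = 0)
q(J) = 1
(b(172) + 27066)*(q(174) + K(-150)) = (172² + 27066)*(1 + 0) = (29584 + 27066)*1 = 56650*1 = 56650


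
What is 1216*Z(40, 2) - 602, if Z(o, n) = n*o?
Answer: 96678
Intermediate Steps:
1216*Z(40, 2) - 602 = 1216*(2*40) - 602 = 1216*80 - 602 = 97280 - 602 = 96678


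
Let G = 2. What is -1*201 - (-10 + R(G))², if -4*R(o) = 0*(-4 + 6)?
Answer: -301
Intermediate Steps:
R(o) = 0 (R(o) = -0*(-4 + 6) = -0*2 = -¼*0 = 0)
-1*201 - (-10 + R(G))² = -1*201 - (-10 + 0)² = -201 - 1*(-10)² = -201 - 1*100 = -201 - 100 = -301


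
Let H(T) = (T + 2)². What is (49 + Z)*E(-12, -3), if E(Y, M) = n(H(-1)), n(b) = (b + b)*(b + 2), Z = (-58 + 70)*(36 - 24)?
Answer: 1158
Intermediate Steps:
Z = 144 (Z = 12*12 = 144)
H(T) = (2 + T)²
n(b) = 2*b*(2 + b) (n(b) = (2*b)*(2 + b) = 2*b*(2 + b))
E(Y, M) = 6 (E(Y, M) = 2*(2 - 1)²*(2 + (2 - 1)²) = 2*1²*(2 + 1²) = 2*1*(2 + 1) = 2*1*3 = 6)
(49 + Z)*E(-12, -3) = (49 + 144)*6 = 193*6 = 1158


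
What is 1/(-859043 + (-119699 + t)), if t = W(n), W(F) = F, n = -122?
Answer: -1/978864 ≈ -1.0216e-6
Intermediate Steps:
t = -122
1/(-859043 + (-119699 + t)) = 1/(-859043 + (-119699 - 122)) = 1/(-859043 - 119821) = 1/(-978864) = -1/978864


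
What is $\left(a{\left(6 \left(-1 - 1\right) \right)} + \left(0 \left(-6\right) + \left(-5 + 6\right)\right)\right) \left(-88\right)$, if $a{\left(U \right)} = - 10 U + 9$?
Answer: $-11440$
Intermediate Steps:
$a{\left(U \right)} = 9 - 10 U$
$\left(a{\left(6 \left(-1 - 1\right) \right)} + \left(0 \left(-6\right) + \left(-5 + 6\right)\right)\right) \left(-88\right) = \left(\left(9 - 10 \cdot 6 \left(-1 - 1\right)\right) + \left(0 \left(-6\right) + \left(-5 + 6\right)\right)\right) \left(-88\right) = \left(\left(9 - 10 \cdot 6 \left(-2\right)\right) + \left(0 + 1\right)\right) \left(-88\right) = \left(\left(9 - -120\right) + 1\right) \left(-88\right) = \left(\left(9 + 120\right) + 1\right) \left(-88\right) = \left(129 + 1\right) \left(-88\right) = 130 \left(-88\right) = -11440$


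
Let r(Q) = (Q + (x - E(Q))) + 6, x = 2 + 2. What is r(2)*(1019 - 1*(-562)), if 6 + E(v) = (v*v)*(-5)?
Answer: 60078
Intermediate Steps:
E(v) = -6 - 5*v² (E(v) = -6 + (v*v)*(-5) = -6 + v²*(-5) = -6 - 5*v²)
x = 4
r(Q) = 16 + Q + 5*Q² (r(Q) = (Q + (4 - (-6 - 5*Q²))) + 6 = (Q + (4 + (6 + 5*Q²))) + 6 = (Q + (10 + 5*Q²)) + 6 = (10 + Q + 5*Q²) + 6 = 16 + Q + 5*Q²)
r(2)*(1019 - 1*(-562)) = (16 + 2 + 5*2²)*(1019 - 1*(-562)) = (16 + 2 + 5*4)*(1019 + 562) = (16 + 2 + 20)*1581 = 38*1581 = 60078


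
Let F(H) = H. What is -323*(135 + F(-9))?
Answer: -40698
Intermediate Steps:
-323*(135 + F(-9)) = -323*(135 - 9) = -323*126 = -40698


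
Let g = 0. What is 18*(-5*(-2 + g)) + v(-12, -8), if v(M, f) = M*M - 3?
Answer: 321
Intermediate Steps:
v(M, f) = -3 + M² (v(M, f) = M² - 3 = -3 + M²)
18*(-5*(-2 + g)) + v(-12, -8) = 18*(-5*(-2 + 0)) + (-3 + (-12)²) = 18*(-5*(-2)) + (-3 + 144) = 18*10 + 141 = 180 + 141 = 321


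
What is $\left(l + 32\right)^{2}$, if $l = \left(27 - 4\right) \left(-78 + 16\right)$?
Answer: $1943236$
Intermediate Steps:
$l = -1426$ ($l = 23 \left(-62\right) = -1426$)
$\left(l + 32\right)^{2} = \left(-1426 + 32\right)^{2} = \left(-1394\right)^{2} = 1943236$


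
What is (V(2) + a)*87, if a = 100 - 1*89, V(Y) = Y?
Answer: 1131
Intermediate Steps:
a = 11 (a = 100 - 89 = 11)
(V(2) + a)*87 = (2 + 11)*87 = 13*87 = 1131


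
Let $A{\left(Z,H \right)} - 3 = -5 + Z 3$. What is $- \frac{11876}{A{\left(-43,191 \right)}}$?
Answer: $\frac{11876}{131} \approx 90.656$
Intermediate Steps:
$A{\left(Z,H \right)} = -2 + 3 Z$ ($A{\left(Z,H \right)} = 3 + \left(-5 + Z 3\right) = 3 + \left(-5 + 3 Z\right) = -2 + 3 Z$)
$- \frac{11876}{A{\left(-43,191 \right)}} = - \frac{11876}{-2 + 3 \left(-43\right)} = - \frac{11876}{-2 - 129} = - \frac{11876}{-131} = \left(-11876\right) \left(- \frac{1}{131}\right) = \frac{11876}{131}$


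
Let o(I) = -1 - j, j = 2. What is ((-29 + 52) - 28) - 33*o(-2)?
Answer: 94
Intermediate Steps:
o(I) = -3 (o(I) = -1 - 1*2 = -1 - 2 = -3)
((-29 + 52) - 28) - 33*o(-2) = ((-29 + 52) - 28) - 33*(-3) = (23 - 28) + 99 = -5 + 99 = 94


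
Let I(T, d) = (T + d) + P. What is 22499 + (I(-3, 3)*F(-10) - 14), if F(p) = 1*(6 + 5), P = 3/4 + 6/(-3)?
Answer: 89885/4 ≈ 22471.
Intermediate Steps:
P = -5/4 (P = 3*(¼) + 6*(-⅓) = ¾ - 2 = -5/4 ≈ -1.2500)
F(p) = 11 (F(p) = 1*11 = 11)
I(T, d) = -5/4 + T + d (I(T, d) = (T + d) - 5/4 = -5/4 + T + d)
22499 + (I(-3, 3)*F(-10) - 14) = 22499 + ((-5/4 - 3 + 3)*11 - 14) = 22499 + (-5/4*11 - 14) = 22499 + (-55/4 - 14) = 22499 - 111/4 = 89885/4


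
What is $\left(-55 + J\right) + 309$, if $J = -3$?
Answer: $251$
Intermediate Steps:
$\left(-55 + J\right) + 309 = \left(-55 - 3\right) + 309 = -58 + 309 = 251$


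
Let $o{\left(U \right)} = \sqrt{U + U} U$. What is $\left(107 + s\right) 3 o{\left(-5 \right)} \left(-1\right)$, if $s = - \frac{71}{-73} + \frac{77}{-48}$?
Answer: $\frac{1863575 i \sqrt{10}}{1168} \approx 5045.5 i$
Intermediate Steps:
$o{\left(U \right)} = \sqrt{2} U^{\frac{3}{2}}$ ($o{\left(U \right)} = \sqrt{2 U} U = \sqrt{2} \sqrt{U} U = \sqrt{2} U^{\frac{3}{2}}$)
$s = - \frac{2213}{3504}$ ($s = \left(-71\right) \left(- \frac{1}{73}\right) + 77 \left(- \frac{1}{48}\right) = \frac{71}{73} - \frac{77}{48} = - \frac{2213}{3504} \approx -0.63156$)
$\left(107 + s\right) 3 o{\left(-5 \right)} \left(-1\right) = \left(107 - \frac{2213}{3504}\right) 3 \sqrt{2} \left(-5\right)^{\frac{3}{2}} \left(-1\right) = \frac{372715 \cdot 3 \sqrt{2} \left(- 5 i \sqrt{5}\right) \left(-1\right)}{3504} = \frac{372715 \cdot 3 \left(- 5 i \sqrt{10}\right) \left(-1\right)}{3504} = \frac{372715 - 15 i \sqrt{10} \left(-1\right)}{3504} = \frac{372715 \cdot 15 i \sqrt{10}}{3504} = \frac{1863575 i \sqrt{10}}{1168}$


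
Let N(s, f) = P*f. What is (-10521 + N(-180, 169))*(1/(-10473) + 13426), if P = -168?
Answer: -1823858756587/3491 ≈ -5.2245e+8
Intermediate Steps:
N(s, f) = -168*f
(-10521 + N(-180, 169))*(1/(-10473) + 13426) = (-10521 - 168*169)*(1/(-10473) + 13426) = (-10521 - 28392)*(-1/10473 + 13426) = -38913*140610497/10473 = -1823858756587/3491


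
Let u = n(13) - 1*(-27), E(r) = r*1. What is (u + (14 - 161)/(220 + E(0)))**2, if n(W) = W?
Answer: 74874409/48400 ≈ 1547.0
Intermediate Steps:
E(r) = r
u = 40 (u = 13 - 1*(-27) = 13 + 27 = 40)
(u + (14 - 161)/(220 + E(0)))**2 = (40 + (14 - 161)/(220 + 0))**2 = (40 - 147/220)**2 = (8653/220)**2 = 74874409/48400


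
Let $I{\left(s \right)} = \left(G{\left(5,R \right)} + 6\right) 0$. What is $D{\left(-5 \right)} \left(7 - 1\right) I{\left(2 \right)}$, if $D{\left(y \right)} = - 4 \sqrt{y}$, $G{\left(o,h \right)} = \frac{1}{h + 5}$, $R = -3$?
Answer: $0$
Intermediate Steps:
$G{\left(o,h \right)} = \frac{1}{5 + h}$
$I{\left(s \right)} = 0$ ($I{\left(s \right)} = \left(\frac{1}{5 - 3} + 6\right) 0 = \left(\frac{1}{2} + 6\right) 0 = \frac{13}{2} \cdot 0 = 0$)
$D{\left(-5 \right)} \left(7 - 1\right) I{\left(2 \right)} = - 4 \sqrt{-5} \left(7 - 1\right) 0 = - 4 i \sqrt{5} \cdot 6 \cdot 0 = - 24 i \sqrt{5} \cdot 0 = 0$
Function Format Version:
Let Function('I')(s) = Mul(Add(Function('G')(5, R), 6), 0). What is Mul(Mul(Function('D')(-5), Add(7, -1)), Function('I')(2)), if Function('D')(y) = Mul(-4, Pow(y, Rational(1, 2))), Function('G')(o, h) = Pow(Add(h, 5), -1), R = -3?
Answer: 0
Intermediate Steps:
Function('G')(o, h) = Pow(Add(5, h), -1)
Function('I')(s) = 0 (Function('I')(s) = Mul(Add(Pow(Add(5, -3), -1), 6), 0) = Mul(Add(Pow(2, -1), 6), 0) = Mul(Add(Rational(1, 2), 6), 0) = Mul(Rational(13, 2), 0) = 0)
Mul(Mul(Function('D')(-5), Add(7, -1)), Function('I')(2)) = Mul(Mul(Mul(-4, Pow(-5, Rational(1, 2))), Add(7, -1)), 0) = Mul(Mul(Mul(-4, Mul(I, Pow(5, Rational(1, 2)))), 6), 0) = Mul(Mul(Mul(-4, I, Pow(5, Rational(1, 2))), 6), 0) = Mul(Mul(-24, I, Pow(5, Rational(1, 2))), 0) = 0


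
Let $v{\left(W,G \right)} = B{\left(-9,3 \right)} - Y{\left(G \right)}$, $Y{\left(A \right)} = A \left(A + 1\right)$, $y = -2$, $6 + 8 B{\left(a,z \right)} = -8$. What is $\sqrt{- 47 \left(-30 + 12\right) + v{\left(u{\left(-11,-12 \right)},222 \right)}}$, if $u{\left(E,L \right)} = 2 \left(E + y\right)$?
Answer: $\frac{i \sqrt{194647}}{2} \approx 220.59 i$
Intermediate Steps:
$B{\left(a,z \right)} = - \frac{7}{4}$ ($B{\left(a,z \right)} = - \frac{3}{4} + \frac{1}{8} \left(-8\right) = - \frac{3}{4} - 1 = - \frac{7}{4}$)
$Y{\left(A \right)} = A \left(1 + A\right)$
$u{\left(E,L \right)} = -4 + 2 E$ ($u{\left(E,L \right)} = 2 \left(E - 2\right) = 2 \left(-2 + E\right) = -4 + 2 E$)
$v{\left(W,G \right)} = - \frac{7}{4} - G \left(1 + G\right)$
$\sqrt{- 47 \left(-30 + 12\right) + v{\left(u{\left(-11,-12 \right)},222 \right)}} = \sqrt{- 47 \left(-30 + 12\right) - \frac{198031}{4}} = \sqrt{\left(-47\right) \left(-18\right) - \frac{198031}{4}} = \sqrt{846 - \frac{198031}{4}} = \sqrt{- \frac{194647}{4}} = \frac{i \sqrt{194647}}{2}$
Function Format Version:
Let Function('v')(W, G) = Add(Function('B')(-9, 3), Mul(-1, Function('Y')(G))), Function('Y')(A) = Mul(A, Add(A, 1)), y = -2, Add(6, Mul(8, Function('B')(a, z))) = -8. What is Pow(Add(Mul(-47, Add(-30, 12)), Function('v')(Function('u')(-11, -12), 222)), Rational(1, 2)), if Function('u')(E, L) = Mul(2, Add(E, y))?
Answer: Mul(Rational(1, 2), I, Pow(194647, Rational(1, 2))) ≈ Mul(220.59, I)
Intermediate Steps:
Function('B')(a, z) = Rational(-7, 4) (Function('B')(a, z) = Add(Rational(-3, 4), Mul(Rational(1, 8), -8)) = Add(Rational(-3, 4), -1) = Rational(-7, 4))
Function('Y')(A) = Mul(A, Add(1, A))
Function('u')(E, L) = Add(-4, Mul(2, E)) (Function('u')(E, L) = Mul(2, Add(E, -2)) = Mul(2, Add(-2, E)) = Add(-4, Mul(2, E)))
Function('v')(W, G) = Add(Rational(-7, 4), Mul(-1, G, Add(1, G))) (Function('v')(W, G) = Add(Rational(-7, 4), Mul(-1, Mul(G, Add(1, G)))) = Add(Rational(-7, 4), Mul(-1, G, Add(1, G))))
Pow(Add(Mul(-47, Add(-30, 12)), Function('v')(Function('u')(-11, -12), 222)), Rational(1, 2)) = Pow(Add(Mul(-47, Add(-30, 12)), Add(Rational(-7, 4), Mul(-1, 222), Mul(-1, Pow(222, 2)))), Rational(1, 2)) = Pow(Add(Mul(-47, -18), Add(Rational(-7, 4), -222, Mul(-1, 49284))), Rational(1, 2)) = Pow(Add(846, Add(Rational(-7, 4), -222, -49284)), Rational(1, 2)) = Pow(Add(846, Rational(-198031, 4)), Rational(1, 2)) = Pow(Rational(-194647, 4), Rational(1, 2)) = Mul(Rational(1, 2), I, Pow(194647, Rational(1, 2)))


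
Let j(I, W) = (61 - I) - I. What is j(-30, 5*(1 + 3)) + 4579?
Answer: 4700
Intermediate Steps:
j(I, W) = 61 - 2*I
j(-30, 5*(1 + 3)) + 4579 = (61 - 2*(-30)) + 4579 = (61 + 60) + 4579 = 121 + 4579 = 4700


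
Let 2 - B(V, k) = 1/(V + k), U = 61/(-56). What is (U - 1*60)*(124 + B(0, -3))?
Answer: -1296559/168 ≈ -7717.6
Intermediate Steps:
U = -61/56 (U = 61*(-1/56) = -61/56 ≈ -1.0893)
B(V, k) = 2 - 1/(V + k)
(U - 1*60)*(124 + B(0, -3)) = (-61/56 - 1*60)*(124 + (-1 + 2*0 + 2*(-3))/(0 - 3)) = (-61/56 - 60)*(124 + (-1 + 0 - 6)/(-3)) = -3421*(124 - 1/3*(-7))/56 = -3421*(124 + 7/3)/56 = -3421/56*379/3 = -1296559/168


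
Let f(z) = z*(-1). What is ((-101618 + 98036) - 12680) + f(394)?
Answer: -16656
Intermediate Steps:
f(z) = -z
((-101618 + 98036) - 12680) + f(394) = ((-101618 + 98036) - 12680) - 1*394 = (-3582 - 12680) - 394 = -16262 - 394 = -16656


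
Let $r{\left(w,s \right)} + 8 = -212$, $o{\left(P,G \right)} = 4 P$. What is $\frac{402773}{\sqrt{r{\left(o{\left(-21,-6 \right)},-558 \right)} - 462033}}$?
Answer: $- \frac{402773 i \sqrt{462253}}{462253} \approx - 592.41 i$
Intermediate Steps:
$r{\left(w,s \right)} = -220$ ($r{\left(w,s \right)} = -8 - 212 = -220$)
$\frac{402773}{\sqrt{r{\left(o{\left(-21,-6 \right)},-558 \right)} - 462033}} = \frac{402773}{\sqrt{-220 - 462033}} = \frac{402773}{\sqrt{-462253}} = \frac{402773}{i \sqrt{462253}} = 402773 \left(- \frac{i \sqrt{462253}}{462253}\right) = - \frac{402773 i \sqrt{462253}}{462253}$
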